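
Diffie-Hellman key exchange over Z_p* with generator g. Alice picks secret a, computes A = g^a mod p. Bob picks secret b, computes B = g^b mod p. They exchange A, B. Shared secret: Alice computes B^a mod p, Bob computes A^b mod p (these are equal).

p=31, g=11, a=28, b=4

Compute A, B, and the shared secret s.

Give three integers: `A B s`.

A = 11^28 mod 31  (bits of 28 = 11100)
  bit 0 = 1: r = r^2 * 11 mod 31 = 1^2 * 11 = 1*11 = 11
  bit 1 = 1: r = r^2 * 11 mod 31 = 11^2 * 11 = 28*11 = 29
  bit 2 = 1: r = r^2 * 11 mod 31 = 29^2 * 11 = 4*11 = 13
  bit 3 = 0: r = r^2 mod 31 = 13^2 = 14
  bit 4 = 0: r = r^2 mod 31 = 14^2 = 10
  -> A = 10
B = 11^4 mod 31  (bits of 4 = 100)
  bit 0 = 1: r = r^2 * 11 mod 31 = 1^2 * 11 = 1*11 = 11
  bit 1 = 0: r = r^2 mod 31 = 11^2 = 28
  bit 2 = 0: r = r^2 mod 31 = 28^2 = 9
  -> B = 9
s = B^a = 9^28 mod 31  (bits of 28 = 11100)
  bit 0 = 1: r = r^2 * 9 mod 31 = 1^2 * 9 = 1*9 = 9
  bit 1 = 1: r = r^2 * 9 mod 31 = 9^2 * 9 = 19*9 = 16
  bit 2 = 1: r = r^2 * 9 mod 31 = 16^2 * 9 = 8*9 = 10
  bit 3 = 0: r = r^2 mod 31 = 10^2 = 7
  bit 4 = 0: r = r^2 mod 31 = 7^2 = 18
  -> s = B^a = 18

Answer: 10 9 18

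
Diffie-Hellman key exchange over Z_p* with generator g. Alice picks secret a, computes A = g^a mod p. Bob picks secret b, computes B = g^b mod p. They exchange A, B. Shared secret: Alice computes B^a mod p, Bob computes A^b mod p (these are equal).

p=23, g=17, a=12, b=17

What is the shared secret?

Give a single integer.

Answer: 12

Derivation:
A = 17^12 mod 23  (bits of 12 = 1100)
  bit 0 = 1: r = r^2 * 17 mod 23 = 1^2 * 17 = 1*17 = 17
  bit 1 = 1: r = r^2 * 17 mod 23 = 17^2 * 17 = 13*17 = 14
  bit 2 = 0: r = r^2 mod 23 = 14^2 = 12
  bit 3 = 0: r = r^2 mod 23 = 12^2 = 6
  -> A = 6
B = 17^17 mod 23  (bits of 17 = 10001)
  bit 0 = 1: r = r^2 * 17 mod 23 = 1^2 * 17 = 1*17 = 17
  bit 1 = 0: r = r^2 mod 23 = 17^2 = 13
  bit 2 = 0: r = r^2 mod 23 = 13^2 = 8
  bit 3 = 0: r = r^2 mod 23 = 8^2 = 18
  bit 4 = 1: r = r^2 * 17 mod 23 = 18^2 * 17 = 2*17 = 11
  -> B = 11
s = B^a = 11^12 mod 23  (bits of 12 = 1100)
  bit 0 = 1: r = r^2 * 11 mod 23 = 1^2 * 11 = 1*11 = 11
  bit 1 = 1: r = r^2 * 11 mod 23 = 11^2 * 11 = 6*11 = 20
  bit 2 = 0: r = r^2 mod 23 = 20^2 = 9
  bit 3 = 0: r = r^2 mod 23 = 9^2 = 12
  -> s = B^a = 12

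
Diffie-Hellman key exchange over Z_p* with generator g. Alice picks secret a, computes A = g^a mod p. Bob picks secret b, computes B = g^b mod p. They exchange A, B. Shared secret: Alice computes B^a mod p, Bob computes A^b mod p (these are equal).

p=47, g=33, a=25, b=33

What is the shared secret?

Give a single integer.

A = 33^25 mod 47  (bits of 25 = 11001)
  bit 0 = 1: r = r^2 * 33 mod 47 = 1^2 * 33 = 1*33 = 33
  bit 1 = 1: r = r^2 * 33 mod 47 = 33^2 * 33 = 8*33 = 29
  bit 2 = 0: r = r^2 mod 47 = 29^2 = 42
  bit 3 = 0: r = r^2 mod 47 = 42^2 = 25
  bit 4 = 1: r = r^2 * 33 mod 47 = 25^2 * 33 = 14*33 = 39
  -> A = 39
B = 33^33 mod 47  (bits of 33 = 100001)
  bit 0 = 1: r = r^2 * 33 mod 47 = 1^2 * 33 = 1*33 = 33
  bit 1 = 0: r = r^2 mod 47 = 33^2 = 8
  bit 2 = 0: r = r^2 mod 47 = 8^2 = 17
  bit 3 = 0: r = r^2 mod 47 = 17^2 = 7
  bit 4 = 0: r = r^2 mod 47 = 7^2 = 2
  bit 5 = 1: r = r^2 * 33 mod 47 = 2^2 * 33 = 4*33 = 38
  -> B = 38
s = B^a = 38^25 mod 47  (bits of 25 = 11001)
  bit 0 = 1: r = r^2 * 38 mod 47 = 1^2 * 38 = 1*38 = 38
  bit 1 = 1: r = r^2 * 38 mod 47 = 38^2 * 38 = 34*38 = 23
  bit 2 = 0: r = r^2 mod 47 = 23^2 = 12
  bit 3 = 0: r = r^2 mod 47 = 12^2 = 3
  bit 4 = 1: r = r^2 * 38 mod 47 = 3^2 * 38 = 9*38 = 13
  -> s = B^a = 13

Answer: 13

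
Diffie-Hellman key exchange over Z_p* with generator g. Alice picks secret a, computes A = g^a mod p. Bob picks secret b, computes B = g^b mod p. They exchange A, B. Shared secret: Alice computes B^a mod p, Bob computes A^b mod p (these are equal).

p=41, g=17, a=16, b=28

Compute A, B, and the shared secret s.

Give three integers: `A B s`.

Answer: 10 25 16

Derivation:
A = 17^16 mod 41  (bits of 16 = 10000)
  bit 0 = 1: r = r^2 * 17 mod 41 = 1^2 * 17 = 1*17 = 17
  bit 1 = 0: r = r^2 mod 41 = 17^2 = 2
  bit 2 = 0: r = r^2 mod 41 = 2^2 = 4
  bit 3 = 0: r = r^2 mod 41 = 4^2 = 16
  bit 4 = 0: r = r^2 mod 41 = 16^2 = 10
  -> A = 10
B = 17^28 mod 41  (bits of 28 = 11100)
  bit 0 = 1: r = r^2 * 17 mod 41 = 1^2 * 17 = 1*17 = 17
  bit 1 = 1: r = r^2 * 17 mod 41 = 17^2 * 17 = 2*17 = 34
  bit 2 = 1: r = r^2 * 17 mod 41 = 34^2 * 17 = 8*17 = 13
  bit 3 = 0: r = r^2 mod 41 = 13^2 = 5
  bit 4 = 0: r = r^2 mod 41 = 5^2 = 25
  -> B = 25
s = B^a = 25^16 mod 41  (bits of 16 = 10000)
  bit 0 = 1: r = r^2 * 25 mod 41 = 1^2 * 25 = 1*25 = 25
  bit 1 = 0: r = r^2 mod 41 = 25^2 = 10
  bit 2 = 0: r = r^2 mod 41 = 10^2 = 18
  bit 3 = 0: r = r^2 mod 41 = 18^2 = 37
  bit 4 = 0: r = r^2 mod 41 = 37^2 = 16
  -> s = B^a = 16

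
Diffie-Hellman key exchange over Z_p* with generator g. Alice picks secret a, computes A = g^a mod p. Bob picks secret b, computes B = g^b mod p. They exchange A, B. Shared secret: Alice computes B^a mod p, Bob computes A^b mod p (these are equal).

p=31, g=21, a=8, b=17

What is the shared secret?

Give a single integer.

A = 21^8 mod 31  (bits of 8 = 1000)
  bit 0 = 1: r = r^2 * 21 mod 31 = 1^2 * 21 = 1*21 = 21
  bit 1 = 0: r = r^2 mod 31 = 21^2 = 7
  bit 2 = 0: r = r^2 mod 31 = 7^2 = 18
  bit 3 = 0: r = r^2 mod 31 = 18^2 = 14
  -> A = 14
B = 21^17 mod 31  (bits of 17 = 10001)
  bit 0 = 1: r = r^2 * 21 mod 31 = 1^2 * 21 = 1*21 = 21
  bit 1 = 0: r = r^2 mod 31 = 21^2 = 7
  bit 2 = 0: r = r^2 mod 31 = 7^2 = 18
  bit 3 = 0: r = r^2 mod 31 = 18^2 = 14
  bit 4 = 1: r = r^2 * 21 mod 31 = 14^2 * 21 = 10*21 = 24
  -> B = 24
s = B^a = 24^8 mod 31  (bits of 8 = 1000)
  bit 0 = 1: r = r^2 * 24 mod 31 = 1^2 * 24 = 1*24 = 24
  bit 1 = 0: r = r^2 mod 31 = 24^2 = 18
  bit 2 = 0: r = r^2 mod 31 = 18^2 = 14
  bit 3 = 0: r = r^2 mod 31 = 14^2 = 10
  -> s = B^a = 10

Answer: 10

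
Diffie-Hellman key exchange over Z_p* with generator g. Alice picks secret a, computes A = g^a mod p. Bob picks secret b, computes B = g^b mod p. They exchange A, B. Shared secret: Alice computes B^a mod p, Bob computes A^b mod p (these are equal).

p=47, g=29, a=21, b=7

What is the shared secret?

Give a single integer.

Answer: 30

Derivation:
A = 29^21 mod 47  (bits of 21 = 10101)
  bit 0 = 1: r = r^2 * 29 mod 47 = 1^2 * 29 = 1*29 = 29
  bit 1 = 0: r = r^2 mod 47 = 29^2 = 42
  bit 2 = 1: r = r^2 * 29 mod 47 = 42^2 * 29 = 25*29 = 20
  bit 3 = 0: r = r^2 mod 47 = 20^2 = 24
  bit 4 = 1: r = r^2 * 29 mod 47 = 24^2 * 29 = 12*29 = 19
  -> A = 19
B = 29^7 mod 47  (bits of 7 = 111)
  bit 0 = 1: r = r^2 * 29 mod 47 = 1^2 * 29 = 1*29 = 29
  bit 1 = 1: r = r^2 * 29 mod 47 = 29^2 * 29 = 42*29 = 43
  bit 2 = 1: r = r^2 * 29 mod 47 = 43^2 * 29 = 16*29 = 41
  -> B = 41
s = B^a = 41^21 mod 47  (bits of 21 = 10101)
  bit 0 = 1: r = r^2 * 41 mod 47 = 1^2 * 41 = 1*41 = 41
  bit 1 = 0: r = r^2 mod 47 = 41^2 = 36
  bit 2 = 1: r = r^2 * 41 mod 47 = 36^2 * 41 = 27*41 = 26
  bit 3 = 0: r = r^2 mod 47 = 26^2 = 18
  bit 4 = 1: r = r^2 * 41 mod 47 = 18^2 * 41 = 42*41 = 30
  -> s = B^a = 30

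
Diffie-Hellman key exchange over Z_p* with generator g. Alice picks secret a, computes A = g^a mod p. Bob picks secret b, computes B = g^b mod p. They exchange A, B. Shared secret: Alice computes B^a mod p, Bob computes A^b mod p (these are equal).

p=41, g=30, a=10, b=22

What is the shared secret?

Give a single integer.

Answer: 40

Derivation:
A = 30^10 mod 41  (bits of 10 = 1010)
  bit 0 = 1: r = r^2 * 30 mod 41 = 1^2 * 30 = 1*30 = 30
  bit 1 = 0: r = r^2 mod 41 = 30^2 = 39
  bit 2 = 1: r = r^2 * 30 mod 41 = 39^2 * 30 = 4*30 = 38
  bit 3 = 0: r = r^2 mod 41 = 38^2 = 9
  -> A = 9
B = 30^22 mod 41  (bits of 22 = 10110)
  bit 0 = 1: r = r^2 * 30 mod 41 = 1^2 * 30 = 1*30 = 30
  bit 1 = 0: r = r^2 mod 41 = 30^2 = 39
  bit 2 = 1: r = r^2 * 30 mod 41 = 39^2 * 30 = 4*30 = 38
  bit 3 = 1: r = r^2 * 30 mod 41 = 38^2 * 30 = 9*30 = 24
  bit 4 = 0: r = r^2 mod 41 = 24^2 = 2
  -> B = 2
s = B^a = 2^10 mod 41  (bits of 10 = 1010)
  bit 0 = 1: r = r^2 * 2 mod 41 = 1^2 * 2 = 1*2 = 2
  bit 1 = 0: r = r^2 mod 41 = 2^2 = 4
  bit 2 = 1: r = r^2 * 2 mod 41 = 4^2 * 2 = 16*2 = 32
  bit 3 = 0: r = r^2 mod 41 = 32^2 = 40
  -> s = B^a = 40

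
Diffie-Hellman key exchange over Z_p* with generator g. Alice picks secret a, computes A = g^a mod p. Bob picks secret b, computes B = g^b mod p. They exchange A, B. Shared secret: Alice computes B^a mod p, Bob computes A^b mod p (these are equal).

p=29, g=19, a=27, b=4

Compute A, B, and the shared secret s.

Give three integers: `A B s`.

A = 19^27 mod 29  (bits of 27 = 11011)
  bit 0 = 1: r = r^2 * 19 mod 29 = 1^2 * 19 = 1*19 = 19
  bit 1 = 1: r = r^2 * 19 mod 29 = 19^2 * 19 = 13*19 = 15
  bit 2 = 0: r = r^2 mod 29 = 15^2 = 22
  bit 3 = 1: r = r^2 * 19 mod 29 = 22^2 * 19 = 20*19 = 3
  bit 4 = 1: r = r^2 * 19 mod 29 = 3^2 * 19 = 9*19 = 26
  -> A = 26
B = 19^4 mod 29  (bits of 4 = 100)
  bit 0 = 1: r = r^2 * 19 mod 29 = 1^2 * 19 = 1*19 = 19
  bit 1 = 0: r = r^2 mod 29 = 19^2 = 13
  bit 2 = 0: r = r^2 mod 29 = 13^2 = 24
  -> B = 24
s = B^a = 24^27 mod 29  (bits of 27 = 11011)
  bit 0 = 1: r = r^2 * 24 mod 29 = 1^2 * 24 = 1*24 = 24
  bit 1 = 1: r = r^2 * 24 mod 29 = 24^2 * 24 = 25*24 = 20
  bit 2 = 0: r = r^2 mod 29 = 20^2 = 23
  bit 3 = 1: r = r^2 * 24 mod 29 = 23^2 * 24 = 7*24 = 23
  bit 4 = 1: r = r^2 * 24 mod 29 = 23^2 * 24 = 7*24 = 23
  -> s = B^a = 23

Answer: 26 24 23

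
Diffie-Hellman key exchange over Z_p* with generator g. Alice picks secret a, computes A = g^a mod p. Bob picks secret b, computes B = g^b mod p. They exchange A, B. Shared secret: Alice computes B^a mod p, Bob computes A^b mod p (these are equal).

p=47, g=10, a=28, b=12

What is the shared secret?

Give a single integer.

Answer: 4

Derivation:
A = 10^28 mod 47  (bits of 28 = 11100)
  bit 0 = 1: r = r^2 * 10 mod 47 = 1^2 * 10 = 1*10 = 10
  bit 1 = 1: r = r^2 * 10 mod 47 = 10^2 * 10 = 6*10 = 13
  bit 2 = 1: r = r^2 * 10 mod 47 = 13^2 * 10 = 28*10 = 45
  bit 3 = 0: r = r^2 mod 47 = 45^2 = 4
  bit 4 = 0: r = r^2 mod 47 = 4^2 = 16
  -> A = 16
B = 10^12 mod 47  (bits of 12 = 1100)
  bit 0 = 1: r = r^2 * 10 mod 47 = 1^2 * 10 = 1*10 = 10
  bit 1 = 1: r = r^2 * 10 mod 47 = 10^2 * 10 = 6*10 = 13
  bit 2 = 0: r = r^2 mod 47 = 13^2 = 28
  bit 3 = 0: r = r^2 mod 47 = 28^2 = 32
  -> B = 32
s = B^a = 32^28 mod 47  (bits of 28 = 11100)
  bit 0 = 1: r = r^2 * 32 mod 47 = 1^2 * 32 = 1*32 = 32
  bit 1 = 1: r = r^2 * 32 mod 47 = 32^2 * 32 = 37*32 = 9
  bit 2 = 1: r = r^2 * 32 mod 47 = 9^2 * 32 = 34*32 = 7
  bit 3 = 0: r = r^2 mod 47 = 7^2 = 2
  bit 4 = 0: r = r^2 mod 47 = 2^2 = 4
  -> s = B^a = 4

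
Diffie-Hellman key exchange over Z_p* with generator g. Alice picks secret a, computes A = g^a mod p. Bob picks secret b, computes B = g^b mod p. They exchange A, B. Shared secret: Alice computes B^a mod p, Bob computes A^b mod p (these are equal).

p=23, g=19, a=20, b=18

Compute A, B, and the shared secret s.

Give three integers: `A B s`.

Answer: 13 8 9

Derivation:
A = 19^20 mod 23  (bits of 20 = 10100)
  bit 0 = 1: r = r^2 * 19 mod 23 = 1^2 * 19 = 1*19 = 19
  bit 1 = 0: r = r^2 mod 23 = 19^2 = 16
  bit 2 = 1: r = r^2 * 19 mod 23 = 16^2 * 19 = 3*19 = 11
  bit 3 = 0: r = r^2 mod 23 = 11^2 = 6
  bit 4 = 0: r = r^2 mod 23 = 6^2 = 13
  -> A = 13
B = 19^18 mod 23  (bits of 18 = 10010)
  bit 0 = 1: r = r^2 * 19 mod 23 = 1^2 * 19 = 1*19 = 19
  bit 1 = 0: r = r^2 mod 23 = 19^2 = 16
  bit 2 = 0: r = r^2 mod 23 = 16^2 = 3
  bit 3 = 1: r = r^2 * 19 mod 23 = 3^2 * 19 = 9*19 = 10
  bit 4 = 0: r = r^2 mod 23 = 10^2 = 8
  -> B = 8
s = B^a = 8^20 mod 23  (bits of 20 = 10100)
  bit 0 = 1: r = r^2 * 8 mod 23 = 1^2 * 8 = 1*8 = 8
  bit 1 = 0: r = r^2 mod 23 = 8^2 = 18
  bit 2 = 1: r = r^2 * 8 mod 23 = 18^2 * 8 = 2*8 = 16
  bit 3 = 0: r = r^2 mod 23 = 16^2 = 3
  bit 4 = 0: r = r^2 mod 23 = 3^2 = 9
  -> s = B^a = 9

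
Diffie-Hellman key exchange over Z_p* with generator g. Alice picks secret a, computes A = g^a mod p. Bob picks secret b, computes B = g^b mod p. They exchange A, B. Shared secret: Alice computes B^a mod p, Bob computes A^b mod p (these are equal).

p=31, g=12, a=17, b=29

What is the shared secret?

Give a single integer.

A = 12^17 mod 31  (bits of 17 = 10001)
  bit 0 = 1: r = r^2 * 12 mod 31 = 1^2 * 12 = 1*12 = 12
  bit 1 = 0: r = r^2 mod 31 = 12^2 = 20
  bit 2 = 0: r = r^2 mod 31 = 20^2 = 28
  bit 3 = 0: r = r^2 mod 31 = 28^2 = 9
  bit 4 = 1: r = r^2 * 12 mod 31 = 9^2 * 12 = 19*12 = 11
  -> A = 11
B = 12^29 mod 31  (bits of 29 = 11101)
  bit 0 = 1: r = r^2 * 12 mod 31 = 1^2 * 12 = 1*12 = 12
  bit 1 = 1: r = r^2 * 12 mod 31 = 12^2 * 12 = 20*12 = 23
  bit 2 = 1: r = r^2 * 12 mod 31 = 23^2 * 12 = 2*12 = 24
  bit 3 = 0: r = r^2 mod 31 = 24^2 = 18
  bit 4 = 1: r = r^2 * 12 mod 31 = 18^2 * 12 = 14*12 = 13
  -> B = 13
s = B^a = 13^17 mod 31  (bits of 17 = 10001)
  bit 0 = 1: r = r^2 * 13 mod 31 = 1^2 * 13 = 1*13 = 13
  bit 1 = 0: r = r^2 mod 31 = 13^2 = 14
  bit 2 = 0: r = r^2 mod 31 = 14^2 = 10
  bit 3 = 0: r = r^2 mod 31 = 10^2 = 7
  bit 4 = 1: r = r^2 * 13 mod 31 = 7^2 * 13 = 18*13 = 17
  -> s = B^a = 17

Answer: 17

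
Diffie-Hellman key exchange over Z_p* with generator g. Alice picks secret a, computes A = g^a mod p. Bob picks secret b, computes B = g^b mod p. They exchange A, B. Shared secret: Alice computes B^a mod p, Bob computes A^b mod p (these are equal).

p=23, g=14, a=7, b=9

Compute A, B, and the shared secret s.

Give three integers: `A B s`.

A = 14^7 mod 23  (bits of 7 = 111)
  bit 0 = 1: r = r^2 * 14 mod 23 = 1^2 * 14 = 1*14 = 14
  bit 1 = 1: r = r^2 * 14 mod 23 = 14^2 * 14 = 12*14 = 7
  bit 2 = 1: r = r^2 * 14 mod 23 = 7^2 * 14 = 3*14 = 19
  -> A = 19
B = 14^9 mod 23  (bits of 9 = 1001)
  bit 0 = 1: r = r^2 * 14 mod 23 = 1^2 * 14 = 1*14 = 14
  bit 1 = 0: r = r^2 mod 23 = 14^2 = 12
  bit 2 = 0: r = r^2 mod 23 = 12^2 = 6
  bit 3 = 1: r = r^2 * 14 mod 23 = 6^2 * 14 = 13*14 = 21
  -> B = 21
s = B^a = 21^7 mod 23  (bits of 7 = 111)
  bit 0 = 1: r = r^2 * 21 mod 23 = 1^2 * 21 = 1*21 = 21
  bit 1 = 1: r = r^2 * 21 mod 23 = 21^2 * 21 = 4*21 = 15
  bit 2 = 1: r = r^2 * 21 mod 23 = 15^2 * 21 = 18*21 = 10
  -> s = B^a = 10

Answer: 19 21 10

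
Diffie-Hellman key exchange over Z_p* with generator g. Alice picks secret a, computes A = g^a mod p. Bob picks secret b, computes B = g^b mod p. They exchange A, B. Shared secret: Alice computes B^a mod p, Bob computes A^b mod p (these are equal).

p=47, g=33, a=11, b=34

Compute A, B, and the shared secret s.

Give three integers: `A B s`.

A = 33^11 mod 47  (bits of 11 = 1011)
  bit 0 = 1: r = r^2 * 33 mod 47 = 1^2 * 33 = 1*33 = 33
  bit 1 = 0: r = r^2 mod 47 = 33^2 = 8
  bit 2 = 1: r = r^2 * 33 mod 47 = 8^2 * 33 = 17*33 = 44
  bit 3 = 1: r = r^2 * 33 mod 47 = 44^2 * 33 = 9*33 = 15
  -> A = 15
B = 33^34 mod 47  (bits of 34 = 100010)
  bit 0 = 1: r = r^2 * 33 mod 47 = 1^2 * 33 = 1*33 = 33
  bit 1 = 0: r = r^2 mod 47 = 33^2 = 8
  bit 2 = 0: r = r^2 mod 47 = 8^2 = 17
  bit 3 = 0: r = r^2 mod 47 = 17^2 = 7
  bit 4 = 1: r = r^2 * 33 mod 47 = 7^2 * 33 = 2*33 = 19
  bit 5 = 0: r = r^2 mod 47 = 19^2 = 32
  -> B = 32
s = B^a = 32^11 mod 47  (bits of 11 = 1011)
  bit 0 = 1: r = r^2 * 32 mod 47 = 1^2 * 32 = 1*32 = 32
  bit 1 = 0: r = r^2 mod 47 = 32^2 = 37
  bit 2 = 1: r = r^2 * 32 mod 47 = 37^2 * 32 = 6*32 = 4
  bit 3 = 1: r = r^2 * 32 mod 47 = 4^2 * 32 = 16*32 = 42
  -> s = B^a = 42

Answer: 15 32 42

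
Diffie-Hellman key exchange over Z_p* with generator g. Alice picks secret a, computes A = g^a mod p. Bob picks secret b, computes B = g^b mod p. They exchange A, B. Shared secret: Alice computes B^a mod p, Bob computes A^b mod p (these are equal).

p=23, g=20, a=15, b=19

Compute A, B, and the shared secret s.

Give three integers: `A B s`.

A = 20^15 mod 23  (bits of 15 = 1111)
  bit 0 = 1: r = r^2 * 20 mod 23 = 1^2 * 20 = 1*20 = 20
  bit 1 = 1: r = r^2 * 20 mod 23 = 20^2 * 20 = 9*20 = 19
  bit 2 = 1: r = r^2 * 20 mod 23 = 19^2 * 20 = 16*20 = 21
  bit 3 = 1: r = r^2 * 20 mod 23 = 21^2 * 20 = 4*20 = 11
  -> A = 11
B = 20^19 mod 23  (bits of 19 = 10011)
  bit 0 = 1: r = r^2 * 20 mod 23 = 1^2 * 20 = 1*20 = 20
  bit 1 = 0: r = r^2 mod 23 = 20^2 = 9
  bit 2 = 0: r = r^2 mod 23 = 9^2 = 12
  bit 3 = 1: r = r^2 * 20 mod 23 = 12^2 * 20 = 6*20 = 5
  bit 4 = 1: r = r^2 * 20 mod 23 = 5^2 * 20 = 2*20 = 17
  -> B = 17
s = B^a = 17^15 mod 23  (bits of 15 = 1111)
  bit 0 = 1: r = r^2 * 17 mod 23 = 1^2 * 17 = 1*17 = 17
  bit 1 = 1: r = r^2 * 17 mod 23 = 17^2 * 17 = 13*17 = 14
  bit 2 = 1: r = r^2 * 17 mod 23 = 14^2 * 17 = 12*17 = 20
  bit 3 = 1: r = r^2 * 17 mod 23 = 20^2 * 17 = 9*17 = 15
  -> s = B^a = 15

Answer: 11 17 15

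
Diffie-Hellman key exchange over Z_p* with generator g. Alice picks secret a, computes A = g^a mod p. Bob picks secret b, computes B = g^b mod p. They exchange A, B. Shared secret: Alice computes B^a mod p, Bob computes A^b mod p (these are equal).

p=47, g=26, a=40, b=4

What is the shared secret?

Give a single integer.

Answer: 9

Derivation:
A = 26^40 mod 47  (bits of 40 = 101000)
  bit 0 = 1: r = r^2 * 26 mod 47 = 1^2 * 26 = 1*26 = 26
  bit 1 = 0: r = r^2 mod 47 = 26^2 = 18
  bit 2 = 1: r = r^2 * 26 mod 47 = 18^2 * 26 = 42*26 = 11
  bit 3 = 0: r = r^2 mod 47 = 11^2 = 27
  bit 4 = 0: r = r^2 mod 47 = 27^2 = 24
  bit 5 = 0: r = r^2 mod 47 = 24^2 = 12
  -> A = 12
B = 26^4 mod 47  (bits of 4 = 100)
  bit 0 = 1: r = r^2 * 26 mod 47 = 1^2 * 26 = 1*26 = 26
  bit 1 = 0: r = r^2 mod 47 = 26^2 = 18
  bit 2 = 0: r = r^2 mod 47 = 18^2 = 42
  -> B = 42
s = B^a = 42^40 mod 47  (bits of 40 = 101000)
  bit 0 = 1: r = r^2 * 42 mod 47 = 1^2 * 42 = 1*42 = 42
  bit 1 = 0: r = r^2 mod 47 = 42^2 = 25
  bit 2 = 1: r = r^2 * 42 mod 47 = 25^2 * 42 = 14*42 = 24
  bit 3 = 0: r = r^2 mod 47 = 24^2 = 12
  bit 4 = 0: r = r^2 mod 47 = 12^2 = 3
  bit 5 = 0: r = r^2 mod 47 = 3^2 = 9
  -> s = B^a = 9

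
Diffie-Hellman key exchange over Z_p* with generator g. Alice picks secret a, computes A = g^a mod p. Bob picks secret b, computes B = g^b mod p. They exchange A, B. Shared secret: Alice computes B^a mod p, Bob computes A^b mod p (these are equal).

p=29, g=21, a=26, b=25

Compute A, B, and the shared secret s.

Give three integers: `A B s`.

Answer: 5 3 13

Derivation:
A = 21^26 mod 29  (bits of 26 = 11010)
  bit 0 = 1: r = r^2 * 21 mod 29 = 1^2 * 21 = 1*21 = 21
  bit 1 = 1: r = r^2 * 21 mod 29 = 21^2 * 21 = 6*21 = 10
  bit 2 = 0: r = r^2 mod 29 = 10^2 = 13
  bit 3 = 1: r = r^2 * 21 mod 29 = 13^2 * 21 = 24*21 = 11
  bit 4 = 0: r = r^2 mod 29 = 11^2 = 5
  -> A = 5
B = 21^25 mod 29  (bits of 25 = 11001)
  bit 0 = 1: r = r^2 * 21 mod 29 = 1^2 * 21 = 1*21 = 21
  bit 1 = 1: r = r^2 * 21 mod 29 = 21^2 * 21 = 6*21 = 10
  bit 2 = 0: r = r^2 mod 29 = 10^2 = 13
  bit 3 = 0: r = r^2 mod 29 = 13^2 = 24
  bit 4 = 1: r = r^2 * 21 mod 29 = 24^2 * 21 = 25*21 = 3
  -> B = 3
s = B^a = 3^26 mod 29  (bits of 26 = 11010)
  bit 0 = 1: r = r^2 * 3 mod 29 = 1^2 * 3 = 1*3 = 3
  bit 1 = 1: r = r^2 * 3 mod 29 = 3^2 * 3 = 9*3 = 27
  bit 2 = 0: r = r^2 mod 29 = 27^2 = 4
  bit 3 = 1: r = r^2 * 3 mod 29 = 4^2 * 3 = 16*3 = 19
  bit 4 = 0: r = r^2 mod 29 = 19^2 = 13
  -> s = B^a = 13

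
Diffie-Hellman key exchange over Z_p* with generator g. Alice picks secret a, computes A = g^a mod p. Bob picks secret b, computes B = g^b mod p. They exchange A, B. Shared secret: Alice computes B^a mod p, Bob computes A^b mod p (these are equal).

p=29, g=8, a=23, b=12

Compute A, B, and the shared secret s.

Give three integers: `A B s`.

Answer: 14 24 25

Derivation:
A = 8^23 mod 29  (bits of 23 = 10111)
  bit 0 = 1: r = r^2 * 8 mod 29 = 1^2 * 8 = 1*8 = 8
  bit 1 = 0: r = r^2 mod 29 = 8^2 = 6
  bit 2 = 1: r = r^2 * 8 mod 29 = 6^2 * 8 = 7*8 = 27
  bit 3 = 1: r = r^2 * 8 mod 29 = 27^2 * 8 = 4*8 = 3
  bit 4 = 1: r = r^2 * 8 mod 29 = 3^2 * 8 = 9*8 = 14
  -> A = 14
B = 8^12 mod 29  (bits of 12 = 1100)
  bit 0 = 1: r = r^2 * 8 mod 29 = 1^2 * 8 = 1*8 = 8
  bit 1 = 1: r = r^2 * 8 mod 29 = 8^2 * 8 = 6*8 = 19
  bit 2 = 0: r = r^2 mod 29 = 19^2 = 13
  bit 3 = 0: r = r^2 mod 29 = 13^2 = 24
  -> B = 24
s = B^a = 24^23 mod 29  (bits of 23 = 10111)
  bit 0 = 1: r = r^2 * 24 mod 29 = 1^2 * 24 = 1*24 = 24
  bit 1 = 0: r = r^2 mod 29 = 24^2 = 25
  bit 2 = 1: r = r^2 * 24 mod 29 = 25^2 * 24 = 16*24 = 7
  bit 3 = 1: r = r^2 * 24 mod 29 = 7^2 * 24 = 20*24 = 16
  bit 4 = 1: r = r^2 * 24 mod 29 = 16^2 * 24 = 24*24 = 25
  -> s = B^a = 25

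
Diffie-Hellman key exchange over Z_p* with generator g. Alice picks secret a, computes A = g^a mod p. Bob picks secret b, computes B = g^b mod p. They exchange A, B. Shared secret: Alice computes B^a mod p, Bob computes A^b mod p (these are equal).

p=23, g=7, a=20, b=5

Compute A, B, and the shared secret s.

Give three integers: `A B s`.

Answer: 8 17 16

Derivation:
A = 7^20 mod 23  (bits of 20 = 10100)
  bit 0 = 1: r = r^2 * 7 mod 23 = 1^2 * 7 = 1*7 = 7
  bit 1 = 0: r = r^2 mod 23 = 7^2 = 3
  bit 2 = 1: r = r^2 * 7 mod 23 = 3^2 * 7 = 9*7 = 17
  bit 3 = 0: r = r^2 mod 23 = 17^2 = 13
  bit 4 = 0: r = r^2 mod 23 = 13^2 = 8
  -> A = 8
B = 7^5 mod 23  (bits of 5 = 101)
  bit 0 = 1: r = r^2 * 7 mod 23 = 1^2 * 7 = 1*7 = 7
  bit 1 = 0: r = r^2 mod 23 = 7^2 = 3
  bit 2 = 1: r = r^2 * 7 mod 23 = 3^2 * 7 = 9*7 = 17
  -> B = 17
s = B^a = 17^20 mod 23  (bits of 20 = 10100)
  bit 0 = 1: r = r^2 * 17 mod 23 = 1^2 * 17 = 1*17 = 17
  bit 1 = 0: r = r^2 mod 23 = 17^2 = 13
  bit 2 = 1: r = r^2 * 17 mod 23 = 13^2 * 17 = 8*17 = 21
  bit 3 = 0: r = r^2 mod 23 = 21^2 = 4
  bit 4 = 0: r = r^2 mod 23 = 4^2 = 16
  -> s = B^a = 16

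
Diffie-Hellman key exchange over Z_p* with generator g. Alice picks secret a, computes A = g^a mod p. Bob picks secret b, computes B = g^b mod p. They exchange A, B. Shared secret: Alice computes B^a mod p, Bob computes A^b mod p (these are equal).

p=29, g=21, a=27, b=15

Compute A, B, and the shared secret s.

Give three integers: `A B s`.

Answer: 18 8 11

Derivation:
A = 21^27 mod 29  (bits of 27 = 11011)
  bit 0 = 1: r = r^2 * 21 mod 29 = 1^2 * 21 = 1*21 = 21
  bit 1 = 1: r = r^2 * 21 mod 29 = 21^2 * 21 = 6*21 = 10
  bit 2 = 0: r = r^2 mod 29 = 10^2 = 13
  bit 3 = 1: r = r^2 * 21 mod 29 = 13^2 * 21 = 24*21 = 11
  bit 4 = 1: r = r^2 * 21 mod 29 = 11^2 * 21 = 5*21 = 18
  -> A = 18
B = 21^15 mod 29  (bits of 15 = 1111)
  bit 0 = 1: r = r^2 * 21 mod 29 = 1^2 * 21 = 1*21 = 21
  bit 1 = 1: r = r^2 * 21 mod 29 = 21^2 * 21 = 6*21 = 10
  bit 2 = 1: r = r^2 * 21 mod 29 = 10^2 * 21 = 13*21 = 12
  bit 3 = 1: r = r^2 * 21 mod 29 = 12^2 * 21 = 28*21 = 8
  -> B = 8
s = B^a = 8^27 mod 29  (bits of 27 = 11011)
  bit 0 = 1: r = r^2 * 8 mod 29 = 1^2 * 8 = 1*8 = 8
  bit 1 = 1: r = r^2 * 8 mod 29 = 8^2 * 8 = 6*8 = 19
  bit 2 = 0: r = r^2 mod 29 = 19^2 = 13
  bit 3 = 1: r = r^2 * 8 mod 29 = 13^2 * 8 = 24*8 = 18
  bit 4 = 1: r = r^2 * 8 mod 29 = 18^2 * 8 = 5*8 = 11
  -> s = B^a = 11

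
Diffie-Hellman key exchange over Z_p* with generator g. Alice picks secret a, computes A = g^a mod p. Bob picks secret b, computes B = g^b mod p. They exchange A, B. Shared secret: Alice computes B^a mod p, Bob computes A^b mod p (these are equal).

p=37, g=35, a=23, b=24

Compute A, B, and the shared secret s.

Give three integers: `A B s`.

A = 35^23 mod 37  (bits of 23 = 10111)
  bit 0 = 1: r = r^2 * 35 mod 37 = 1^2 * 35 = 1*35 = 35
  bit 1 = 0: r = r^2 mod 37 = 35^2 = 4
  bit 2 = 1: r = r^2 * 35 mod 37 = 4^2 * 35 = 16*35 = 5
  bit 3 = 1: r = r^2 * 35 mod 37 = 5^2 * 35 = 25*35 = 24
  bit 4 = 1: r = r^2 * 35 mod 37 = 24^2 * 35 = 21*35 = 32
  -> A = 32
B = 35^24 mod 37  (bits of 24 = 11000)
  bit 0 = 1: r = r^2 * 35 mod 37 = 1^2 * 35 = 1*35 = 35
  bit 1 = 1: r = r^2 * 35 mod 37 = 35^2 * 35 = 4*35 = 29
  bit 2 = 0: r = r^2 mod 37 = 29^2 = 27
  bit 3 = 0: r = r^2 mod 37 = 27^2 = 26
  bit 4 = 0: r = r^2 mod 37 = 26^2 = 10
  -> B = 10
s = B^a = 10^23 mod 37  (bits of 23 = 10111)
  bit 0 = 1: r = r^2 * 10 mod 37 = 1^2 * 10 = 1*10 = 10
  bit 1 = 0: r = r^2 mod 37 = 10^2 = 26
  bit 2 = 1: r = r^2 * 10 mod 37 = 26^2 * 10 = 10*10 = 26
  bit 3 = 1: r = r^2 * 10 mod 37 = 26^2 * 10 = 10*10 = 26
  bit 4 = 1: r = r^2 * 10 mod 37 = 26^2 * 10 = 10*10 = 26
  -> s = B^a = 26

Answer: 32 10 26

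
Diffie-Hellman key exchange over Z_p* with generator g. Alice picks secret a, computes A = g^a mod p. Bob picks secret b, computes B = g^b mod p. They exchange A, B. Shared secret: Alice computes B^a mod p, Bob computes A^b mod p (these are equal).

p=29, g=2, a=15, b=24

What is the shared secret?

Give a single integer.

A = 2^15 mod 29  (bits of 15 = 1111)
  bit 0 = 1: r = r^2 * 2 mod 29 = 1^2 * 2 = 1*2 = 2
  bit 1 = 1: r = r^2 * 2 mod 29 = 2^2 * 2 = 4*2 = 8
  bit 2 = 1: r = r^2 * 2 mod 29 = 8^2 * 2 = 6*2 = 12
  bit 3 = 1: r = r^2 * 2 mod 29 = 12^2 * 2 = 28*2 = 27
  -> A = 27
B = 2^24 mod 29  (bits of 24 = 11000)
  bit 0 = 1: r = r^2 * 2 mod 29 = 1^2 * 2 = 1*2 = 2
  bit 1 = 1: r = r^2 * 2 mod 29 = 2^2 * 2 = 4*2 = 8
  bit 2 = 0: r = r^2 mod 29 = 8^2 = 6
  bit 3 = 0: r = r^2 mod 29 = 6^2 = 7
  bit 4 = 0: r = r^2 mod 29 = 7^2 = 20
  -> B = 20
s = B^a = 20^15 mod 29  (bits of 15 = 1111)
  bit 0 = 1: r = r^2 * 20 mod 29 = 1^2 * 20 = 1*20 = 20
  bit 1 = 1: r = r^2 * 20 mod 29 = 20^2 * 20 = 23*20 = 25
  bit 2 = 1: r = r^2 * 20 mod 29 = 25^2 * 20 = 16*20 = 1
  bit 3 = 1: r = r^2 * 20 mod 29 = 1^2 * 20 = 1*20 = 20
  -> s = B^a = 20

Answer: 20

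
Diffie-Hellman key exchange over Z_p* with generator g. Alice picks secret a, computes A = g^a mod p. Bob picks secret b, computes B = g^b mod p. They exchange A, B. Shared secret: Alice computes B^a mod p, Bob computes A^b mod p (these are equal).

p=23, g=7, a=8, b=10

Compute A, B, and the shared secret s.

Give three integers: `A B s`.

Answer: 12 13 2

Derivation:
A = 7^8 mod 23  (bits of 8 = 1000)
  bit 0 = 1: r = r^2 * 7 mod 23 = 1^2 * 7 = 1*7 = 7
  bit 1 = 0: r = r^2 mod 23 = 7^2 = 3
  bit 2 = 0: r = r^2 mod 23 = 3^2 = 9
  bit 3 = 0: r = r^2 mod 23 = 9^2 = 12
  -> A = 12
B = 7^10 mod 23  (bits of 10 = 1010)
  bit 0 = 1: r = r^2 * 7 mod 23 = 1^2 * 7 = 1*7 = 7
  bit 1 = 0: r = r^2 mod 23 = 7^2 = 3
  bit 2 = 1: r = r^2 * 7 mod 23 = 3^2 * 7 = 9*7 = 17
  bit 3 = 0: r = r^2 mod 23 = 17^2 = 13
  -> B = 13
s = B^a = 13^8 mod 23  (bits of 8 = 1000)
  bit 0 = 1: r = r^2 * 13 mod 23 = 1^2 * 13 = 1*13 = 13
  bit 1 = 0: r = r^2 mod 23 = 13^2 = 8
  bit 2 = 0: r = r^2 mod 23 = 8^2 = 18
  bit 3 = 0: r = r^2 mod 23 = 18^2 = 2
  -> s = B^a = 2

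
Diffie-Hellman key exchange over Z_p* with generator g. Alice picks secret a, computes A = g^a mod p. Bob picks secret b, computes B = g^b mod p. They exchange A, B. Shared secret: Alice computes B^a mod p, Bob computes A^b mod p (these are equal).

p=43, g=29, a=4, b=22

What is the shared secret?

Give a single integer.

A = 29^4 mod 43  (bits of 4 = 100)
  bit 0 = 1: r = r^2 * 29 mod 43 = 1^2 * 29 = 1*29 = 29
  bit 1 = 0: r = r^2 mod 43 = 29^2 = 24
  bit 2 = 0: r = r^2 mod 43 = 24^2 = 17
  -> A = 17
B = 29^22 mod 43  (bits of 22 = 10110)
  bit 0 = 1: r = r^2 * 29 mod 43 = 1^2 * 29 = 1*29 = 29
  bit 1 = 0: r = r^2 mod 43 = 29^2 = 24
  bit 2 = 1: r = r^2 * 29 mod 43 = 24^2 * 29 = 17*29 = 20
  bit 3 = 1: r = r^2 * 29 mod 43 = 20^2 * 29 = 13*29 = 33
  bit 4 = 0: r = r^2 mod 43 = 33^2 = 14
  -> B = 14
s = B^a = 14^4 mod 43  (bits of 4 = 100)
  bit 0 = 1: r = r^2 * 14 mod 43 = 1^2 * 14 = 1*14 = 14
  bit 1 = 0: r = r^2 mod 43 = 14^2 = 24
  bit 2 = 0: r = r^2 mod 43 = 24^2 = 17
  -> s = B^a = 17

Answer: 17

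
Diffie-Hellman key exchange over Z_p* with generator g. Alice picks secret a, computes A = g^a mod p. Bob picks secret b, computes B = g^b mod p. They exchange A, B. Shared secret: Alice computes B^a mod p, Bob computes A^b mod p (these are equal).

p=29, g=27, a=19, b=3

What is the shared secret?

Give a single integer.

A = 27^19 mod 29  (bits of 19 = 10011)
  bit 0 = 1: r = r^2 * 27 mod 29 = 1^2 * 27 = 1*27 = 27
  bit 1 = 0: r = r^2 mod 29 = 27^2 = 4
  bit 2 = 0: r = r^2 mod 29 = 4^2 = 16
  bit 3 = 1: r = r^2 * 27 mod 29 = 16^2 * 27 = 24*27 = 10
  bit 4 = 1: r = r^2 * 27 mod 29 = 10^2 * 27 = 13*27 = 3
  -> A = 3
B = 27^3 mod 29  (bits of 3 = 11)
  bit 0 = 1: r = r^2 * 27 mod 29 = 1^2 * 27 = 1*27 = 27
  bit 1 = 1: r = r^2 * 27 mod 29 = 27^2 * 27 = 4*27 = 21
  -> B = 21
s = B^a = 21^19 mod 29  (bits of 19 = 10011)
  bit 0 = 1: r = r^2 * 21 mod 29 = 1^2 * 21 = 1*21 = 21
  bit 1 = 0: r = r^2 mod 29 = 21^2 = 6
  bit 2 = 0: r = r^2 mod 29 = 6^2 = 7
  bit 3 = 1: r = r^2 * 21 mod 29 = 7^2 * 21 = 20*21 = 14
  bit 4 = 1: r = r^2 * 21 mod 29 = 14^2 * 21 = 22*21 = 27
  -> s = B^a = 27

Answer: 27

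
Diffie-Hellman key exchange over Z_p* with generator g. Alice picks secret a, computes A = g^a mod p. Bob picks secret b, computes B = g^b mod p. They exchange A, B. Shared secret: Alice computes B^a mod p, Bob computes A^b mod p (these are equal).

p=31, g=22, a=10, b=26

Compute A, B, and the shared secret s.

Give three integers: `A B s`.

Answer: 5 14 25

Derivation:
A = 22^10 mod 31  (bits of 10 = 1010)
  bit 0 = 1: r = r^2 * 22 mod 31 = 1^2 * 22 = 1*22 = 22
  bit 1 = 0: r = r^2 mod 31 = 22^2 = 19
  bit 2 = 1: r = r^2 * 22 mod 31 = 19^2 * 22 = 20*22 = 6
  bit 3 = 0: r = r^2 mod 31 = 6^2 = 5
  -> A = 5
B = 22^26 mod 31  (bits of 26 = 11010)
  bit 0 = 1: r = r^2 * 22 mod 31 = 1^2 * 22 = 1*22 = 22
  bit 1 = 1: r = r^2 * 22 mod 31 = 22^2 * 22 = 19*22 = 15
  bit 2 = 0: r = r^2 mod 31 = 15^2 = 8
  bit 3 = 1: r = r^2 * 22 mod 31 = 8^2 * 22 = 2*22 = 13
  bit 4 = 0: r = r^2 mod 31 = 13^2 = 14
  -> B = 14
s = B^a = 14^10 mod 31  (bits of 10 = 1010)
  bit 0 = 1: r = r^2 * 14 mod 31 = 1^2 * 14 = 1*14 = 14
  bit 1 = 0: r = r^2 mod 31 = 14^2 = 10
  bit 2 = 1: r = r^2 * 14 mod 31 = 10^2 * 14 = 7*14 = 5
  bit 3 = 0: r = r^2 mod 31 = 5^2 = 25
  -> s = B^a = 25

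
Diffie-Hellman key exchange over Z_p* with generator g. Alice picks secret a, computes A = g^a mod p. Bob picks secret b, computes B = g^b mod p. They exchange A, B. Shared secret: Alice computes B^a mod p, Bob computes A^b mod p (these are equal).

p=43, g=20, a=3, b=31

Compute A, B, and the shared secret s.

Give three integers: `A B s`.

Answer: 2 12 8

Derivation:
A = 20^3 mod 43  (bits of 3 = 11)
  bit 0 = 1: r = r^2 * 20 mod 43 = 1^2 * 20 = 1*20 = 20
  bit 1 = 1: r = r^2 * 20 mod 43 = 20^2 * 20 = 13*20 = 2
  -> A = 2
B = 20^31 mod 43  (bits of 31 = 11111)
  bit 0 = 1: r = r^2 * 20 mod 43 = 1^2 * 20 = 1*20 = 20
  bit 1 = 1: r = r^2 * 20 mod 43 = 20^2 * 20 = 13*20 = 2
  bit 2 = 1: r = r^2 * 20 mod 43 = 2^2 * 20 = 4*20 = 37
  bit 3 = 1: r = r^2 * 20 mod 43 = 37^2 * 20 = 36*20 = 32
  bit 4 = 1: r = r^2 * 20 mod 43 = 32^2 * 20 = 35*20 = 12
  -> B = 12
s = B^a = 12^3 mod 43  (bits of 3 = 11)
  bit 0 = 1: r = r^2 * 12 mod 43 = 1^2 * 12 = 1*12 = 12
  bit 1 = 1: r = r^2 * 12 mod 43 = 12^2 * 12 = 15*12 = 8
  -> s = B^a = 8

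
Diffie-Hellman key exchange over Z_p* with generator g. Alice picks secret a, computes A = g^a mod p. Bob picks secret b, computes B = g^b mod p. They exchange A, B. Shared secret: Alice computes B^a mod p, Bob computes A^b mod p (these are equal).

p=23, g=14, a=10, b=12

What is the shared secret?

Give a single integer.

A = 14^10 mod 23  (bits of 10 = 1010)
  bit 0 = 1: r = r^2 * 14 mod 23 = 1^2 * 14 = 1*14 = 14
  bit 1 = 0: r = r^2 mod 23 = 14^2 = 12
  bit 2 = 1: r = r^2 * 14 mod 23 = 12^2 * 14 = 6*14 = 15
  bit 3 = 0: r = r^2 mod 23 = 15^2 = 18
  -> A = 18
B = 14^12 mod 23  (bits of 12 = 1100)
  bit 0 = 1: r = r^2 * 14 mod 23 = 1^2 * 14 = 1*14 = 14
  bit 1 = 1: r = r^2 * 14 mod 23 = 14^2 * 14 = 12*14 = 7
  bit 2 = 0: r = r^2 mod 23 = 7^2 = 3
  bit 3 = 0: r = r^2 mod 23 = 3^2 = 9
  -> B = 9
s = B^a = 9^10 mod 23  (bits of 10 = 1010)
  bit 0 = 1: r = r^2 * 9 mod 23 = 1^2 * 9 = 1*9 = 9
  bit 1 = 0: r = r^2 mod 23 = 9^2 = 12
  bit 2 = 1: r = r^2 * 9 mod 23 = 12^2 * 9 = 6*9 = 8
  bit 3 = 0: r = r^2 mod 23 = 8^2 = 18
  -> s = B^a = 18

Answer: 18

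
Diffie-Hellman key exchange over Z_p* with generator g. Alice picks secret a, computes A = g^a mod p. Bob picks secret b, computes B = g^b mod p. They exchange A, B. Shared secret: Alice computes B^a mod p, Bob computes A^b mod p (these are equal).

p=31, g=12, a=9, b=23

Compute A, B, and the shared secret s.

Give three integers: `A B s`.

A = 12^9 mod 31  (bits of 9 = 1001)
  bit 0 = 1: r = r^2 * 12 mod 31 = 1^2 * 12 = 1*12 = 12
  bit 1 = 0: r = r^2 mod 31 = 12^2 = 20
  bit 2 = 0: r = r^2 mod 31 = 20^2 = 28
  bit 3 = 1: r = r^2 * 12 mod 31 = 28^2 * 12 = 9*12 = 15
  -> A = 15
B = 12^23 mod 31  (bits of 23 = 10111)
  bit 0 = 1: r = r^2 * 12 mod 31 = 1^2 * 12 = 1*12 = 12
  bit 1 = 0: r = r^2 mod 31 = 12^2 = 20
  bit 2 = 1: r = r^2 * 12 mod 31 = 20^2 * 12 = 28*12 = 26
  bit 3 = 1: r = r^2 * 12 mod 31 = 26^2 * 12 = 25*12 = 21
  bit 4 = 1: r = r^2 * 12 mod 31 = 21^2 * 12 = 7*12 = 22
  -> B = 22
s = B^a = 22^9 mod 31  (bits of 9 = 1001)
  bit 0 = 1: r = r^2 * 22 mod 31 = 1^2 * 22 = 1*22 = 22
  bit 1 = 0: r = r^2 mod 31 = 22^2 = 19
  bit 2 = 0: r = r^2 mod 31 = 19^2 = 20
  bit 3 = 1: r = r^2 * 22 mod 31 = 20^2 * 22 = 28*22 = 27
  -> s = B^a = 27

Answer: 15 22 27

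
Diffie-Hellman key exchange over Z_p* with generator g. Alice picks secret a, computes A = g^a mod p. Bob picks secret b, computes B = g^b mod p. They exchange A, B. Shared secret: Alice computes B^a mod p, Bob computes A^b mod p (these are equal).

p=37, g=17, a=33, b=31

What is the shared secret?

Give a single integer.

Answer: 14

Derivation:
A = 17^33 mod 37  (bits of 33 = 100001)
  bit 0 = 1: r = r^2 * 17 mod 37 = 1^2 * 17 = 1*17 = 17
  bit 1 = 0: r = r^2 mod 37 = 17^2 = 30
  bit 2 = 0: r = r^2 mod 37 = 30^2 = 12
  bit 3 = 0: r = r^2 mod 37 = 12^2 = 33
  bit 4 = 0: r = r^2 mod 37 = 33^2 = 16
  bit 5 = 1: r = r^2 * 17 mod 37 = 16^2 * 17 = 34*17 = 23
  -> A = 23
B = 17^31 mod 37  (bits of 31 = 11111)
  bit 0 = 1: r = r^2 * 17 mod 37 = 1^2 * 17 = 1*17 = 17
  bit 1 = 1: r = r^2 * 17 mod 37 = 17^2 * 17 = 30*17 = 29
  bit 2 = 1: r = r^2 * 17 mod 37 = 29^2 * 17 = 27*17 = 15
  bit 3 = 1: r = r^2 * 17 mod 37 = 15^2 * 17 = 3*17 = 14
  bit 4 = 1: r = r^2 * 17 mod 37 = 14^2 * 17 = 11*17 = 2
  -> B = 2
s = B^a = 2^33 mod 37  (bits of 33 = 100001)
  bit 0 = 1: r = r^2 * 2 mod 37 = 1^2 * 2 = 1*2 = 2
  bit 1 = 0: r = r^2 mod 37 = 2^2 = 4
  bit 2 = 0: r = r^2 mod 37 = 4^2 = 16
  bit 3 = 0: r = r^2 mod 37 = 16^2 = 34
  bit 4 = 0: r = r^2 mod 37 = 34^2 = 9
  bit 5 = 1: r = r^2 * 2 mod 37 = 9^2 * 2 = 7*2 = 14
  -> s = B^a = 14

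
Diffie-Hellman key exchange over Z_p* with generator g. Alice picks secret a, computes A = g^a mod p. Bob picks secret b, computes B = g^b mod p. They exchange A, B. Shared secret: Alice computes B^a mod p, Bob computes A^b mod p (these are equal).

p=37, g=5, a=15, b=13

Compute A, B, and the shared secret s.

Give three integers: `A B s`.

A = 5^15 mod 37  (bits of 15 = 1111)
  bit 0 = 1: r = r^2 * 5 mod 37 = 1^2 * 5 = 1*5 = 5
  bit 1 = 1: r = r^2 * 5 mod 37 = 5^2 * 5 = 25*5 = 14
  bit 2 = 1: r = r^2 * 5 mod 37 = 14^2 * 5 = 11*5 = 18
  bit 3 = 1: r = r^2 * 5 mod 37 = 18^2 * 5 = 28*5 = 29
  -> A = 29
B = 5^13 mod 37  (bits of 13 = 1101)
  bit 0 = 1: r = r^2 * 5 mod 37 = 1^2 * 5 = 1*5 = 5
  bit 1 = 1: r = r^2 * 5 mod 37 = 5^2 * 5 = 25*5 = 14
  bit 2 = 0: r = r^2 mod 37 = 14^2 = 11
  bit 3 = 1: r = r^2 * 5 mod 37 = 11^2 * 5 = 10*5 = 13
  -> B = 13
s = B^a = 13^15 mod 37  (bits of 15 = 1111)
  bit 0 = 1: r = r^2 * 13 mod 37 = 1^2 * 13 = 1*13 = 13
  bit 1 = 1: r = r^2 * 13 mod 37 = 13^2 * 13 = 21*13 = 14
  bit 2 = 1: r = r^2 * 13 mod 37 = 14^2 * 13 = 11*13 = 32
  bit 3 = 1: r = r^2 * 13 mod 37 = 32^2 * 13 = 25*13 = 29
  -> s = B^a = 29

Answer: 29 13 29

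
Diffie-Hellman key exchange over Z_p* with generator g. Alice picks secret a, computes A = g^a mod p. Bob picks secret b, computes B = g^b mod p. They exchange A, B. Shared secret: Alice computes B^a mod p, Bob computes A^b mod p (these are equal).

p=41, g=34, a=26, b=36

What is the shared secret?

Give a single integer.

A = 34^26 mod 41  (bits of 26 = 11010)
  bit 0 = 1: r = r^2 * 34 mod 41 = 1^2 * 34 = 1*34 = 34
  bit 1 = 1: r = r^2 * 34 mod 41 = 34^2 * 34 = 8*34 = 26
  bit 2 = 0: r = r^2 mod 41 = 26^2 = 20
  bit 3 = 1: r = r^2 * 34 mod 41 = 20^2 * 34 = 31*34 = 29
  bit 4 = 0: r = r^2 mod 41 = 29^2 = 21
  -> A = 21
B = 34^36 mod 41  (bits of 36 = 100100)
  bit 0 = 1: r = r^2 * 34 mod 41 = 1^2 * 34 = 1*34 = 34
  bit 1 = 0: r = r^2 mod 41 = 34^2 = 8
  bit 2 = 0: r = r^2 mod 41 = 8^2 = 23
  bit 3 = 1: r = r^2 * 34 mod 41 = 23^2 * 34 = 37*34 = 28
  bit 4 = 0: r = r^2 mod 41 = 28^2 = 5
  bit 5 = 0: r = r^2 mod 41 = 5^2 = 25
  -> B = 25
s = B^a = 25^26 mod 41  (bits of 26 = 11010)
  bit 0 = 1: r = r^2 * 25 mod 41 = 1^2 * 25 = 1*25 = 25
  bit 1 = 1: r = r^2 * 25 mod 41 = 25^2 * 25 = 10*25 = 4
  bit 2 = 0: r = r^2 mod 41 = 4^2 = 16
  bit 3 = 1: r = r^2 * 25 mod 41 = 16^2 * 25 = 10*25 = 4
  bit 4 = 0: r = r^2 mod 41 = 4^2 = 16
  -> s = B^a = 16

Answer: 16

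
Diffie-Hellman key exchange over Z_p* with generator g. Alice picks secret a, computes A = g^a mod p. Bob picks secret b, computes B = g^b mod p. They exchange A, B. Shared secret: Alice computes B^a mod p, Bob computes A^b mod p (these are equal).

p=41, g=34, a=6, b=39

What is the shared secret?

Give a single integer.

Answer: 39

Derivation:
A = 34^6 mod 41  (bits of 6 = 110)
  bit 0 = 1: r = r^2 * 34 mod 41 = 1^2 * 34 = 1*34 = 34
  bit 1 = 1: r = r^2 * 34 mod 41 = 34^2 * 34 = 8*34 = 26
  bit 2 = 0: r = r^2 mod 41 = 26^2 = 20
  -> A = 20
B = 34^39 mod 41  (bits of 39 = 100111)
  bit 0 = 1: r = r^2 * 34 mod 41 = 1^2 * 34 = 1*34 = 34
  bit 1 = 0: r = r^2 mod 41 = 34^2 = 8
  bit 2 = 0: r = r^2 mod 41 = 8^2 = 23
  bit 3 = 1: r = r^2 * 34 mod 41 = 23^2 * 34 = 37*34 = 28
  bit 4 = 1: r = r^2 * 34 mod 41 = 28^2 * 34 = 5*34 = 6
  bit 5 = 1: r = r^2 * 34 mod 41 = 6^2 * 34 = 36*34 = 35
  -> B = 35
s = B^a = 35^6 mod 41  (bits of 6 = 110)
  bit 0 = 1: r = r^2 * 35 mod 41 = 1^2 * 35 = 1*35 = 35
  bit 1 = 1: r = r^2 * 35 mod 41 = 35^2 * 35 = 36*35 = 30
  bit 2 = 0: r = r^2 mod 41 = 30^2 = 39
  -> s = B^a = 39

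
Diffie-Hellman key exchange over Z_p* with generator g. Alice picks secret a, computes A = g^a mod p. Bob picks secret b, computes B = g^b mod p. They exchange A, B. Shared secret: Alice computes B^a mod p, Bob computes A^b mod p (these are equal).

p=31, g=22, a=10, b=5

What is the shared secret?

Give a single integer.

Answer: 25

Derivation:
A = 22^10 mod 31  (bits of 10 = 1010)
  bit 0 = 1: r = r^2 * 22 mod 31 = 1^2 * 22 = 1*22 = 22
  bit 1 = 0: r = r^2 mod 31 = 22^2 = 19
  bit 2 = 1: r = r^2 * 22 mod 31 = 19^2 * 22 = 20*22 = 6
  bit 3 = 0: r = r^2 mod 31 = 6^2 = 5
  -> A = 5
B = 22^5 mod 31  (bits of 5 = 101)
  bit 0 = 1: r = r^2 * 22 mod 31 = 1^2 * 22 = 1*22 = 22
  bit 1 = 0: r = r^2 mod 31 = 22^2 = 19
  bit 2 = 1: r = r^2 * 22 mod 31 = 19^2 * 22 = 20*22 = 6
  -> B = 6
s = B^a = 6^10 mod 31  (bits of 10 = 1010)
  bit 0 = 1: r = r^2 * 6 mod 31 = 1^2 * 6 = 1*6 = 6
  bit 1 = 0: r = r^2 mod 31 = 6^2 = 5
  bit 2 = 1: r = r^2 * 6 mod 31 = 5^2 * 6 = 25*6 = 26
  bit 3 = 0: r = r^2 mod 31 = 26^2 = 25
  -> s = B^a = 25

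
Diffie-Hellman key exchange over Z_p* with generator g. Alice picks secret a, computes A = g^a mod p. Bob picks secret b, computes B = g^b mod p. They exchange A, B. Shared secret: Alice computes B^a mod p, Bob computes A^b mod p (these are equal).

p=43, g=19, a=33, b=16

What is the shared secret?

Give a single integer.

A = 19^33 mod 43  (bits of 33 = 100001)
  bit 0 = 1: r = r^2 * 19 mod 43 = 1^2 * 19 = 1*19 = 19
  bit 1 = 0: r = r^2 mod 43 = 19^2 = 17
  bit 2 = 0: r = r^2 mod 43 = 17^2 = 31
  bit 3 = 0: r = r^2 mod 43 = 31^2 = 15
  bit 4 = 0: r = r^2 mod 43 = 15^2 = 10
  bit 5 = 1: r = r^2 * 19 mod 43 = 10^2 * 19 = 14*19 = 8
  -> A = 8
B = 19^16 mod 43  (bits of 16 = 10000)
  bit 0 = 1: r = r^2 * 19 mod 43 = 1^2 * 19 = 1*19 = 19
  bit 1 = 0: r = r^2 mod 43 = 19^2 = 17
  bit 2 = 0: r = r^2 mod 43 = 17^2 = 31
  bit 3 = 0: r = r^2 mod 43 = 31^2 = 15
  bit 4 = 0: r = r^2 mod 43 = 15^2 = 10
  -> B = 10
s = B^a = 10^33 mod 43  (bits of 33 = 100001)
  bit 0 = 1: r = r^2 * 10 mod 43 = 1^2 * 10 = 1*10 = 10
  bit 1 = 0: r = r^2 mod 43 = 10^2 = 14
  bit 2 = 0: r = r^2 mod 43 = 14^2 = 24
  bit 3 = 0: r = r^2 mod 43 = 24^2 = 17
  bit 4 = 0: r = r^2 mod 43 = 17^2 = 31
  bit 5 = 1: r = r^2 * 10 mod 43 = 31^2 * 10 = 15*10 = 21
  -> s = B^a = 21

Answer: 21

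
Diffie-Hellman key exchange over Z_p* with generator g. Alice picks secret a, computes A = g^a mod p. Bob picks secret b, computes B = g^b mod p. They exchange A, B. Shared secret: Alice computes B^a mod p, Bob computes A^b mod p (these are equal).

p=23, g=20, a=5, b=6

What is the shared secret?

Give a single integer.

Answer: 6

Derivation:
A = 20^5 mod 23  (bits of 5 = 101)
  bit 0 = 1: r = r^2 * 20 mod 23 = 1^2 * 20 = 1*20 = 20
  bit 1 = 0: r = r^2 mod 23 = 20^2 = 9
  bit 2 = 1: r = r^2 * 20 mod 23 = 9^2 * 20 = 12*20 = 10
  -> A = 10
B = 20^6 mod 23  (bits of 6 = 110)
  bit 0 = 1: r = r^2 * 20 mod 23 = 1^2 * 20 = 1*20 = 20
  bit 1 = 1: r = r^2 * 20 mod 23 = 20^2 * 20 = 9*20 = 19
  bit 2 = 0: r = r^2 mod 23 = 19^2 = 16
  -> B = 16
s = B^a = 16^5 mod 23  (bits of 5 = 101)
  bit 0 = 1: r = r^2 * 16 mod 23 = 1^2 * 16 = 1*16 = 16
  bit 1 = 0: r = r^2 mod 23 = 16^2 = 3
  bit 2 = 1: r = r^2 * 16 mod 23 = 3^2 * 16 = 9*16 = 6
  -> s = B^a = 6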